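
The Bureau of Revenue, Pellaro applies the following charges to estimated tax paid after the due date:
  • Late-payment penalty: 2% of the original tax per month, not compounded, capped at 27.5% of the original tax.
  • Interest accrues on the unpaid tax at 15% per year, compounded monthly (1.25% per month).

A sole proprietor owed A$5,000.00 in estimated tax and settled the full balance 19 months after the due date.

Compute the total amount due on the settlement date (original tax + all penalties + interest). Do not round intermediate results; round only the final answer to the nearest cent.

A$7,706.05

Penalty (uncapped): 19 × 2% × A$5,000.00 = A$1,900.00; cap = 27.5% × A$5,000.00 = A$1,375.00 → penalty = A$1,375.00
Interest: A$5,000.00 × ((1 + 0.0125)^19 − 1) = A$5,000.00 × 0.2662096… = A$1,331.0481…
Total = A$5,000.00 + A$1,375.0000 + A$1,331.0481… = A$7,706.05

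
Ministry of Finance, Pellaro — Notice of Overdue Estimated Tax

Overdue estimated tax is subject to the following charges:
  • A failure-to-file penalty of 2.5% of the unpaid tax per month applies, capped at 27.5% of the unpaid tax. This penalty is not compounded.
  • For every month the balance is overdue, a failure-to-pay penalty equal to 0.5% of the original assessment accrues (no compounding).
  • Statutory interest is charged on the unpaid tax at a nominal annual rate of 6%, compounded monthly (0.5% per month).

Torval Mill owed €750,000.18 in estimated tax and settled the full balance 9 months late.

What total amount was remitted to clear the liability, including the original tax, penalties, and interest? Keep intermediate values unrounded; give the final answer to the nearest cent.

Failure-to-file: 9 × 2.5% × €750,000.18 = €168,750.04… (under the 27.5% cap)
Failure-to-pay penalty = 0.5% × €750,000.18 × 9 mo = €33,750.01…
Interest: €750,000.18 × ((1 + 0.005)^9 − 1) = €750,000.18 × 0.0459106… = €34,432.9426…
Total = €750,000.18 + €202,500.0486 + €34,432.9426… = €986,933.17

€986,933.17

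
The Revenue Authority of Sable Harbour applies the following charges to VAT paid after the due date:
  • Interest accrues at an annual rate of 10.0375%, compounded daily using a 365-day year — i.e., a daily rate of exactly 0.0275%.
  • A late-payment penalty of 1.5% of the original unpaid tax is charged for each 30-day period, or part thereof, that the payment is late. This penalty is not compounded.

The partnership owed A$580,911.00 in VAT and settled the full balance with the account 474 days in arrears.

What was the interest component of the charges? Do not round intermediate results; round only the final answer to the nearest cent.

Interest: A$580,911.00 × ((1 + 0.000275)^474 − 1) = A$580,911.00 × 0.13920663… = A$80,866.6617…

A$80,866.66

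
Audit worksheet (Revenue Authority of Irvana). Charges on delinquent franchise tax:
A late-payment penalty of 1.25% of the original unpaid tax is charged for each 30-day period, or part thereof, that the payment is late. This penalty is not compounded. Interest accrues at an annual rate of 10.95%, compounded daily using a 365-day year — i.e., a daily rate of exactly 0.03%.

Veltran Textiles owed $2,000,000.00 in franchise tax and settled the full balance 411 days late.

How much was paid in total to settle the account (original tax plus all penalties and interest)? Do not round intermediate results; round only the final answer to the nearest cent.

Penalty periods: ⌈411/30⌉ = 14; penalty = 14 × 1.25% × $2,000,000.00 = $350,000.00
Interest: $2,000,000.00 × ((1 + 0.0003)^411 − 1) = $2,000,000.00 × 0.13120282… = $262,405.6391…
Total = $2,000,000.00 + $350,000.0000 + $262,405.6391… = $2,612,405.64

$2,612,405.64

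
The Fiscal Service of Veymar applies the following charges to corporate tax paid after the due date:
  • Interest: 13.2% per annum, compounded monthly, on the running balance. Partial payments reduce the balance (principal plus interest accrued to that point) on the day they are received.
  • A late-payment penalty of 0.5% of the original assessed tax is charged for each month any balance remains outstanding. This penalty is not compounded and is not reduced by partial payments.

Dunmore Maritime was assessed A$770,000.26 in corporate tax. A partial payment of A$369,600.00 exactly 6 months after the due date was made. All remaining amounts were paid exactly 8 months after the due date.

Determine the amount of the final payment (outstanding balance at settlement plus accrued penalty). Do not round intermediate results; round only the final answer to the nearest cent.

Monthly rate = 13.2% ÷ 12 = 1.1%
Balance at month 6: A$770,000.2600 × (1 + 0.011)^6 = A$822,238.4949…
After A$369,600.00 payment: A$822,238.4949… − A$369,600.00 = A$452,638.4949…
Balance at month 8: A$452,638.4949… × (1 + 0.011)^2 = A$462,651.3110…
Penalty: 8 × 0.5% × A$770,000.26 = A$30,800.01…
Final settlement = outstanding balance + penalty = A$462,651.3110… + A$30,800.01… = A$493,451.32

A$493,451.32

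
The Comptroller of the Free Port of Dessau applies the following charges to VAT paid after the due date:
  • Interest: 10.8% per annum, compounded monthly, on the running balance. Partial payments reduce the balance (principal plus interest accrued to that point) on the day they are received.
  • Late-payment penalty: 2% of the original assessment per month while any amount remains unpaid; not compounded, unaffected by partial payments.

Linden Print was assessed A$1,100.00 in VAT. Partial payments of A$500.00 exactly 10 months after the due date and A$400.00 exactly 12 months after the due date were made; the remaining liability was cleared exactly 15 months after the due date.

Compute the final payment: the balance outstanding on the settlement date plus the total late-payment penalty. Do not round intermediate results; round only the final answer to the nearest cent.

A$654.42

Monthly rate = 10.8% ÷ 12 = 0.9%
Balance at month 10: A$1,100.0000 × (1 + 0.009)^10 = A$1,203.1073…
After A$500.00 payment: A$1,203.1073… − A$500.00 = A$703.1073…
Balance at month 12: A$703.1073… × (1 + 0.009)^2 = A$715.8201…
After A$400.00 payment: A$715.8201… − A$400.00 = A$315.8201…
Balance at month 15: A$315.8201… × (1 + 0.009)^3 = A$324.4243…
Penalty: 15 × 2% × A$1,100.00 = A$330.00
Final settlement = outstanding balance + penalty = A$324.4243… + A$330.00 = A$654.42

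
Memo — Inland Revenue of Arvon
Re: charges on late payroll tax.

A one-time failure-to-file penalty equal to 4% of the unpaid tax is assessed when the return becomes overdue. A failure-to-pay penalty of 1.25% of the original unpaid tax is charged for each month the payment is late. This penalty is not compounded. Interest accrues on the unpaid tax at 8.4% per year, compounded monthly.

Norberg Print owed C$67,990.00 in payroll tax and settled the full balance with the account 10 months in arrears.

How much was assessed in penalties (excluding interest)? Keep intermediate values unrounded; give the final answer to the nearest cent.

C$11,218.35

Failure-to-file penalty: 4% × C$67,990.00 = C$2,719.60
Failure-to-pay penalty: 10 × 1.25% × C$67,990.00 = C$8,498.75
Total penalty = C$2,719.60 + C$8,498.75 = C$11,218.35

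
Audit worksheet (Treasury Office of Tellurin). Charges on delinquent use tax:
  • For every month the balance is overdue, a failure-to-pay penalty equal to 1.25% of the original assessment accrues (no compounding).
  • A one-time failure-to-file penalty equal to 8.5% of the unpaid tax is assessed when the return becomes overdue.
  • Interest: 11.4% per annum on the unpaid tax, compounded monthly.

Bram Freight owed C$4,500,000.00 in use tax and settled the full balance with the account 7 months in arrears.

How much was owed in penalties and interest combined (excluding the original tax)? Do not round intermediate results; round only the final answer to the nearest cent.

Failure-to-file penalty: 8.5% × C$4,500,000.00 = C$382,500.00
Failure-to-pay penalty = 1.25% × C$4,500,000.00 × 7 mo = C$393,750.00
Interest (11.4%/yr ÷ 12 = 0.95%/month): C$4,500,000.00 × ((1 + 0.0095)^7 − 1) = C$307,914.9517…
Penalties + interest = C$776,250.0000 + C$307,914.9517… = C$1,084,164.95

C$1,084,164.95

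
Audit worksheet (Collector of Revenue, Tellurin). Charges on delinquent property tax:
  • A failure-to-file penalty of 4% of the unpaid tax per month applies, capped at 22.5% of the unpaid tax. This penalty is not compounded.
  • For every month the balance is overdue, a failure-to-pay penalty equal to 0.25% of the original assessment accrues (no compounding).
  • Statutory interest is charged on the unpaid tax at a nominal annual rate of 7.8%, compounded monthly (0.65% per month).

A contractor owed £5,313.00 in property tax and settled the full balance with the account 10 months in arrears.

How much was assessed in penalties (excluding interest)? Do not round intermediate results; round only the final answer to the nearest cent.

Failure-to-file: 10 × 4% × £5,313.00 = £2,125.20, capped at 22.5% × £5,313.00 = £1,195.43…
Failure-to-pay penalty: 10 × 0.25% × £5,313.00 = £132.83…
Total penalty = £1,195.43… + £132.83… = £1,328.25

£1,328.25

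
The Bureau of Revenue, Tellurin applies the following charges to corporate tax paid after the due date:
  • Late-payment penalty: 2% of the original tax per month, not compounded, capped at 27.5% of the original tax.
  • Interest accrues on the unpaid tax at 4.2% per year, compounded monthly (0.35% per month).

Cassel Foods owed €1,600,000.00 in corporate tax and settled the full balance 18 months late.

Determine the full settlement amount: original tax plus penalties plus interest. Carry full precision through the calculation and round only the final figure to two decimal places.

€2,143,855.52

Penalty (uncapped): 18 × 2% × €1,600,000.00 = €576,000.00; cap = 27.5% × €1,600,000.00 = €440,000.00 → penalty = €440,000.00
Interest: €1,600,000.00 × ((1 + 0.0035)^18 − 1) = €1,600,000.00 × 0.0649097… = €103,855.5196…
Total = €1,600,000.00 + €440,000.0000 + €103,855.5196… = €2,143,855.52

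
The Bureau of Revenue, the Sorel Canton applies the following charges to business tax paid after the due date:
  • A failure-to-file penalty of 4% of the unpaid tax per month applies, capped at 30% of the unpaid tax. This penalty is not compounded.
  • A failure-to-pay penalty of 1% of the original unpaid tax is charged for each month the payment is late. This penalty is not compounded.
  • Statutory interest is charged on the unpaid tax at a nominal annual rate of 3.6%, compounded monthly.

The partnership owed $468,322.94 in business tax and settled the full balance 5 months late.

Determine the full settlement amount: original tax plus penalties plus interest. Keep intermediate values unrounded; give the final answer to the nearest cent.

Failure-to-file: 5 × 4% × $468,322.94 = $93,664.59… (under the 30% cap)
Failure-to-pay penalty: 5 × 1% × $468,322.94 = $23,416.15…
Interest (3.6%/yr ÷ 12 = 0.3%/month): $468,322.94 × ((1 + 0.003)^5 − 1) = $7,067.1198…
Total = $468,322.94 + $117,080.7350 + $7,067.1198… = $592,470.79

$592,470.79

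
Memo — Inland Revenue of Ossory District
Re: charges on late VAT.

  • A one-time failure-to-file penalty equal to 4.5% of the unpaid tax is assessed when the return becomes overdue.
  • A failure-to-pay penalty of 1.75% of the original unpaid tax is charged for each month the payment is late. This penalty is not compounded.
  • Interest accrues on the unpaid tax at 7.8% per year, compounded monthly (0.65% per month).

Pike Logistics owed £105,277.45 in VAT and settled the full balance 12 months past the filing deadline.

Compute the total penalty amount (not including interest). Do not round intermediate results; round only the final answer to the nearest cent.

Failure-to-file penalty: 4.5% × £105,277.45 = £4,737.49…
Failure-to-pay penalty: 12 × 1.75% × £105,277.45 = £22,108.26…
Total penalty = £4,737.49… + £22,108.26… = £26,845.75

£26,845.75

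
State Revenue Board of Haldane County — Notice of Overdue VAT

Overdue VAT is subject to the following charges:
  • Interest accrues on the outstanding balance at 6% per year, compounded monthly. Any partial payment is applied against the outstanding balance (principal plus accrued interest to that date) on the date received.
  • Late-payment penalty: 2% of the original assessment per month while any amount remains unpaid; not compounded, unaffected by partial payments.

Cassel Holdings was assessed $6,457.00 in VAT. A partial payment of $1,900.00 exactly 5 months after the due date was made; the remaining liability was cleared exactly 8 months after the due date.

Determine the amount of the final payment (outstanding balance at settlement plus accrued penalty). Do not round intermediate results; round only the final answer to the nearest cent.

$5,824.32

Monthly rate = 6% ÷ 12 = 0.5%
Balance at month 5: $6,457.0000 × (1 + 0.005)^5 = $6,620.0473…
After $1,900.00 payment: $6,620.0473… − $1,900.00 = $4,720.0473…
Balance at month 8: $4,720.0473… × (1 + 0.005)^3 = $4,791.2026…
Penalty: 8 × 2% × $6,457.00 = $1,033.12
Final settlement = outstanding balance + penalty = $4,791.2026… + $1,033.12 = $5,824.32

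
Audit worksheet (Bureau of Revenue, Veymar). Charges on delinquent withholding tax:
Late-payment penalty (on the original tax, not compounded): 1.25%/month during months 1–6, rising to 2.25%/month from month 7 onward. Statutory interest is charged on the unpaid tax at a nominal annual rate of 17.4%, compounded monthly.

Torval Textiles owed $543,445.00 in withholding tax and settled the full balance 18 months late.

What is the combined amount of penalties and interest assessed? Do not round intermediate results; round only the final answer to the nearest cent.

$348,237.85

Penalty, months 1–6: 6 × 1.25% × $543,445.00 = $40,758.38…
Penalty, months 7–18: 12 × 2.25% × $543,445.00 = $146,730.15
Interest (17.4%/yr ÷ 12 = 1.45%/month): $543,445.00 × ((1 + 0.0145)^18 − 1) = $160,749.3269…
Penalties + interest = $187,488.5250 + $160,749.3269… = $348,237.85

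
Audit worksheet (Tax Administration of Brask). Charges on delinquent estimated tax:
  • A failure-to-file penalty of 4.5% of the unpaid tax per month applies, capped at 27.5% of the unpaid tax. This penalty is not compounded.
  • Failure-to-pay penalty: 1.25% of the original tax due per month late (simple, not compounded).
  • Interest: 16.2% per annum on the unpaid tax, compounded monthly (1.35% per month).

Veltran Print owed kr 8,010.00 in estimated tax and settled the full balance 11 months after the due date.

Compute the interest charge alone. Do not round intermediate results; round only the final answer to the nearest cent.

Interest: kr 8,010.00 × ((1 + 0.0135)^11 − 1) = kr 8,010.00 × 0.1589409… = kr 1,273.1165…

kr 1,273.12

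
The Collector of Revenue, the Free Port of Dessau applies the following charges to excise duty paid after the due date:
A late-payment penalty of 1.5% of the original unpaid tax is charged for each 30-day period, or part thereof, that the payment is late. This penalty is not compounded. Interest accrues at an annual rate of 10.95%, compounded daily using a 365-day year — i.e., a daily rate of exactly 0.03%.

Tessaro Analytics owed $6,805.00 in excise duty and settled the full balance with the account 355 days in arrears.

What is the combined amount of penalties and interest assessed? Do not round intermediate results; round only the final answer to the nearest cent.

$1,989.51

Penalty periods: ⌈355/30⌉ = 12; penalty = 12 × 1.5% × $6,805.00 = $1,224.90
Interest: $6,805.00 × ((1 + 0.0003)^355 − 1) = $6,805.00 × 0.11236016… = $764.6109…
Penalties + interest = $1,224.9000 + $764.6109… = $1,989.51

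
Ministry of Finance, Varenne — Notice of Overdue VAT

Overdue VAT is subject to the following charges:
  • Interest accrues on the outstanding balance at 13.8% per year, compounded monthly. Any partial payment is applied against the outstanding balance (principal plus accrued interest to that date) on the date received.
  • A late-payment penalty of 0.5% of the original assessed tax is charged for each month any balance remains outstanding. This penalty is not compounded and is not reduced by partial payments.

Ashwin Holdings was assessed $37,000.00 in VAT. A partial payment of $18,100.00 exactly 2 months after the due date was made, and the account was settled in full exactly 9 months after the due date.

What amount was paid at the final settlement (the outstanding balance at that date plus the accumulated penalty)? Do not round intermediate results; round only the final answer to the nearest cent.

Monthly rate = 13.8% ÷ 12 = 1.15%
Balance at month 2: $37,000.0000 × (1 + 0.0115)^2 = $37,855.8933…
After $18,100.00 payment: $37,855.8933… − $18,100.00 = $19,755.8933…
Balance at month 9: $19,755.8933… × (1 + 0.0115)^7 = $21,402.1735…
Penalty: 9 × 0.5% × $37,000.00 = $1,665.00
Final settlement = outstanding balance + penalty = $21,402.1735… + $1,665.00 = $23,067.17

$23,067.17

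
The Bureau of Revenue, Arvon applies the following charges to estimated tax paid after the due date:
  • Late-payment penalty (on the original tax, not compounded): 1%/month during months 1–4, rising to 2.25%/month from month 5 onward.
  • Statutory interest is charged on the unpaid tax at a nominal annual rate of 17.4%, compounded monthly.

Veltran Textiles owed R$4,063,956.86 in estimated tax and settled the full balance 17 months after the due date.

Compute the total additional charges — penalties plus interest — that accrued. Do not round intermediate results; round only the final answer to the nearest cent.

Penalty, months 1–4: 4 × 1% × R$4,063,956.86 = R$162,558.27…
Penalty, months 5–17: 13 × 2.25% × R$4,063,956.86 = R$1,188,707.38…
Interest (17.4%/yr ÷ 12 = 1.45%/month): R$4,063,956.86 × ((1 + 0.0145)^17 − 1) = R$1,126,839.1535…
Penalties + interest = R$1,351,265.6560… + R$1,126,839.1535… = R$2,478,104.81

R$2,478,104.81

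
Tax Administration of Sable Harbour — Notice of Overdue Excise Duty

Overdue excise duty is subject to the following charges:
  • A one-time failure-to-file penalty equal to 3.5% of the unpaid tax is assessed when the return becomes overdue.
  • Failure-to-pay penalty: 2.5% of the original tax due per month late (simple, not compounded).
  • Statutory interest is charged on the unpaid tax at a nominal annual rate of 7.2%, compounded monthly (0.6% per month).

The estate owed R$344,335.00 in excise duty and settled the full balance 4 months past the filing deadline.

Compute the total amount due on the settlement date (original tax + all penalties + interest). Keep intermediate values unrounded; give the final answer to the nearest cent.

R$399,158.94

Failure-to-file penalty: 3.5% × R$344,335.00 = R$12,051.73…
Failure-to-pay penalty: 4 × 2.5% × R$344,335.00 = R$34,433.50
Interest: R$344,335.00 × ((1 + 0.006)^4 − 1) = R$344,335.00 × 0.0242169… = R$8,338.7143…
Total = R$344,335.00 + R$46,485.2250 + R$8,338.7143… = R$399,158.94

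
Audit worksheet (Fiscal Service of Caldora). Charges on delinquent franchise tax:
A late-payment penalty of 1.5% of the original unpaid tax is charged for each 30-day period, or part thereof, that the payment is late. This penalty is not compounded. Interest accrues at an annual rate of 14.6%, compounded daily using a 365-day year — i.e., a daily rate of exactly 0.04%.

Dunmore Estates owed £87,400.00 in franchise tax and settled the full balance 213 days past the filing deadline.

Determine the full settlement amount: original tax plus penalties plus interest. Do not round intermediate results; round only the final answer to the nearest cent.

Penalty periods: ⌈213/30⌉ = 8; penalty = 8 × 1.5% × £87,400.00 = £10,488.00
Interest: £87,400.00 × ((1 + 0.0004)^213 − 1) = £87,400.00 × 0.08891628… = £7,771.2830…
Total = £87,400.00 + £10,488.0000 + £7,771.2830… = £105,659.28

£105,659.28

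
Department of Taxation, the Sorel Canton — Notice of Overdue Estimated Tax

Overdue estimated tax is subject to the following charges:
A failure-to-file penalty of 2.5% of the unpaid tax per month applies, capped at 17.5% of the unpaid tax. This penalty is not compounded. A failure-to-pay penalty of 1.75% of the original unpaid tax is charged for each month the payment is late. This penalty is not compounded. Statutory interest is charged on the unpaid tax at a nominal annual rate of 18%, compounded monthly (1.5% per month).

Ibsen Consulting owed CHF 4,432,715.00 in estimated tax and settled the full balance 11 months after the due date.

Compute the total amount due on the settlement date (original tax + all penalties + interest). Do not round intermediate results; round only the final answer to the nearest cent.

Failure-to-file: 11 × 2.5% × CHF 4,432,715.00 = CHF 1,218,996.63…, capped at 17.5% × CHF 4,432,715.00 = CHF 775,725.13…
Failure-to-pay penalty = 1.75% × CHF 4,432,715.00 × 11 mo = CHF 853,297.64…
Interest: CHF 4,432,715.00 × ((1 + 0.015)^11 − 1) = CHF 4,432,715.00 × 0.1779489… = CHF 788,796.9240…
Total = CHF 4,432,715.00 + CHF 1,629,022.7625 + CHF 788,796.9240… = CHF 6,850,534.69

CHF 6,850,534.69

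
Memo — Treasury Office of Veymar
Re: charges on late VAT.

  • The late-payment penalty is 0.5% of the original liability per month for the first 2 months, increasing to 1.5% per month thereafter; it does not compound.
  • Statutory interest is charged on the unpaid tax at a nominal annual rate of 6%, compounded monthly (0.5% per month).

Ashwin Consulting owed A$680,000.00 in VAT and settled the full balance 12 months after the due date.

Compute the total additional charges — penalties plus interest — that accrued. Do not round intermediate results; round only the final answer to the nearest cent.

Penalty, months 1–2: 2 × 0.5% × A$680,000.00 = A$6,800.00
Penalty, months 3–12: 10 × 1.5% × A$680,000.00 = A$102,000.00
Interest: A$680,000.00 × ((1 + 0.005)^12 − 1) = A$680,000.00 × 0.0616778… = A$41,940.9121…
Penalties + interest = A$108,800.0000 + A$41,940.9121… = A$150,740.91

A$150,740.91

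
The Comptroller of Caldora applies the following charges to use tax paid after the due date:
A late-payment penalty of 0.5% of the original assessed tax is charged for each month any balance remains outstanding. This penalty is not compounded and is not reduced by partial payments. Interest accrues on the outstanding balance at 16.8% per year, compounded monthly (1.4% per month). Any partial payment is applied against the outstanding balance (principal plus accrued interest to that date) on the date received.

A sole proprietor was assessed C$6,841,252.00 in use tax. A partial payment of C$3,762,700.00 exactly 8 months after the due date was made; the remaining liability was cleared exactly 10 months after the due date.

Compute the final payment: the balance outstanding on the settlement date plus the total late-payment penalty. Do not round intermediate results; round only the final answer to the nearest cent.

C$4,334,945.45

Balance at month 8: C$6,841,252.0000 × (1 + 0.014)^8 = C$7,646,086.8736…
After C$3,762,700.00 payment: C$7,646,086.8736… − C$3,762,700.00 = C$3,883,386.8736…
Balance at month 10: C$3,883,386.8736… × (1 + 0.014)^2 = C$3,992,882.8499…
Penalty: 10 × 0.5% × C$6,841,252.00 = C$342,062.60
Final settlement = outstanding balance + penalty = C$3,992,882.8499… + C$342,062.60 = C$4,334,945.45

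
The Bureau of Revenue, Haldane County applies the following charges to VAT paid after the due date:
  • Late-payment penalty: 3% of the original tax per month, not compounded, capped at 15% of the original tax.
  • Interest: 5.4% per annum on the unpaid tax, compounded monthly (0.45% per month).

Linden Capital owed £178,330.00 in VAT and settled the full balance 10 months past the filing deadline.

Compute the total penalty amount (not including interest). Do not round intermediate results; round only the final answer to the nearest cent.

£26,749.50

Penalty (uncapped): 10 × 3% × £178,330.00 = £53,499.00; cap = 15% × £178,330.00 = £26,749.50 → penalty = £26,749.50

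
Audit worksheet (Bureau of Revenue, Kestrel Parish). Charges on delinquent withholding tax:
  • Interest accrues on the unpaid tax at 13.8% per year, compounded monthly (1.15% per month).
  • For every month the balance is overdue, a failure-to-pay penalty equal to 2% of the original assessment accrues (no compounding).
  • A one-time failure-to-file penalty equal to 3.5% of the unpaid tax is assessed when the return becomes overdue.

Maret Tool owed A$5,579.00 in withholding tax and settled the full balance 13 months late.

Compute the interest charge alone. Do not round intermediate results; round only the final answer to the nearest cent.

A$894.11

Interest: A$5,579.00 × ((1 + 0.0115)^13 − 1) = A$5,579.00 × 0.1602632… = A$894.1086…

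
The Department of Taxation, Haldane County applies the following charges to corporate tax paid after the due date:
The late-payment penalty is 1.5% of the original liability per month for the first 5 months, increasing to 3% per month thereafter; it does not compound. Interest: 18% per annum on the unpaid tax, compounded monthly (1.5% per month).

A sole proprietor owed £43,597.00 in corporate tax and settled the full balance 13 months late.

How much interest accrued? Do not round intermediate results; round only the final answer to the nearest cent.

£9,310.25

Interest: £43,597.00 × ((1 + 0.015)^13 − 1) = £43,597.00 × 0.2135524… = £9,310.2459…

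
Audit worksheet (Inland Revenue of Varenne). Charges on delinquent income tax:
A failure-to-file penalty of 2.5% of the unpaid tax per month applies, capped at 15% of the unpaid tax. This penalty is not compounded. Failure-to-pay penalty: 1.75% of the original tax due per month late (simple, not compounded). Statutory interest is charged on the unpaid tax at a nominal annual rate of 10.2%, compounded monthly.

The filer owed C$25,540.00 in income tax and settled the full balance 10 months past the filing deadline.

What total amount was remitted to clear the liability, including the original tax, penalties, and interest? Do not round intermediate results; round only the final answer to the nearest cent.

C$36,096.35

Failure-to-file: 10 × 2.5% × C$25,540.00 = C$6,385.00, capped at 15% × C$25,540.00 = C$3,831.00
Failure-to-pay penalty: 10 × 1.75% × C$25,540.00 = C$4,469.50
Interest (10.2%/yr ÷ 12 = 0.85%/month): C$25,540.00 × ((1 + 0.0085)^10 − 1) = C$2,255.8474…
Total = C$25,540.00 + C$8,300.5000 + C$2,255.8474… = C$36,096.35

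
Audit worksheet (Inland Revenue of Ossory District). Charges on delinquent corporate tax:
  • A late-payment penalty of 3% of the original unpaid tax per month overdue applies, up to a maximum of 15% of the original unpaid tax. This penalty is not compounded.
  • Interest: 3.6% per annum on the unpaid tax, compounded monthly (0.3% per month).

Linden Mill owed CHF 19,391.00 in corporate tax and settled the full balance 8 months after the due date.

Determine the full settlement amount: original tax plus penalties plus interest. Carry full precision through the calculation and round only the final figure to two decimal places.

CHF 22,769.95

Penalty (uncapped): 8 × 3% × CHF 19,391.00 = CHF 4,653.84; cap = 15% × CHF 19,391.00 = CHF 2,908.65 → penalty = CHF 2,908.65
Interest: CHF 19,391.00 × ((1 + 0.003)^8 − 1) = CHF 19,391.00 × 0.0242535… = CHF 470.3000…
Total = CHF 19,391.00 + CHF 2,908.6500 + CHF 470.3000… = CHF 22,769.95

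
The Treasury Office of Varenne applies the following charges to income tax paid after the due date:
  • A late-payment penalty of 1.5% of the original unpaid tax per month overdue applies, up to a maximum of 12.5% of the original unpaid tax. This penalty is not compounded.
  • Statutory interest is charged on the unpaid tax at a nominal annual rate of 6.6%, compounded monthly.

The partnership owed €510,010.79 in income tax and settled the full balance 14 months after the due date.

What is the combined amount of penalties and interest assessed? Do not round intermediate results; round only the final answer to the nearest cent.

Penalty (uncapped): 14 × 1.5% × €510,010.79 = €107,102.27…; cap = 12.5% × €510,010.79 = €63,751.35… → penalty = €63,751.35…
Interest (6.6%/yr ÷ 12 = 0.55%/month): €510,010.79 × ((1 + 0.0055)^14 − 1) = €40,706.1219…
Penalties + interest = €63,751.3488… + €40,706.1219… = €104,457.47

€104,457.47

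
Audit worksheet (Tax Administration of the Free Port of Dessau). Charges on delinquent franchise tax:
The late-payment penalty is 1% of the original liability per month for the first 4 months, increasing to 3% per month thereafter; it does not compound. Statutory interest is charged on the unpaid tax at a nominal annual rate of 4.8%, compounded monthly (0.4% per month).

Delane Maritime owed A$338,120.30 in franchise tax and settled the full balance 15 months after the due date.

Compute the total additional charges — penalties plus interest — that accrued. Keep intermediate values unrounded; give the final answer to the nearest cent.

A$145,969.74

Penalty, months 1–4: 4 × 1% × A$338,120.30 = A$13,524.81…
Penalty, months 5–15: 11 × 3% × A$338,120.30 = A$111,579.70…
Interest: A$338,120.30 × ((1 + 0.004)^15 − 1) = A$338,120.30 × 0.0617095… = A$20,865.2254…
Penalties + interest = A$125,104.5110 + A$20,865.2254… = A$145,969.74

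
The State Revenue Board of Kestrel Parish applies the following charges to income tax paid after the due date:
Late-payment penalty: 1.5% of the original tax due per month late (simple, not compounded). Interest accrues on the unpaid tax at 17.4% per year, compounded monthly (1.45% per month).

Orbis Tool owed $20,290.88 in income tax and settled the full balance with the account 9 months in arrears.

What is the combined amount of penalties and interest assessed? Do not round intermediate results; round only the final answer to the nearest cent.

$5,546.12

Late-payment penalty = 1.5% × $20,290.88 × 9 mo = $2,739.27…
Interest: $20,290.88 × ((1 + 0.0145)^9 − 1) = $20,290.88 × 0.1383307… = $2,806.8524…
Penalties + interest = $2,739.2688 + $2,806.8524… = $5,546.12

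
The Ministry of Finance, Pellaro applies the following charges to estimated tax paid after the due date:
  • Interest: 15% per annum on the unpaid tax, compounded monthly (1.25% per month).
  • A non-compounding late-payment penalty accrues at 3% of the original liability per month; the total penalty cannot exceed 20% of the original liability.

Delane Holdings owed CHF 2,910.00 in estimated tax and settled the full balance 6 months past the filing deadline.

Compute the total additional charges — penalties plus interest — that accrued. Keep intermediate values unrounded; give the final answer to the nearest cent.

Penalty: 6 × 3% × CHF 2,910.00 = CHF 523.80 (below the 20% cap of CHF 582.00)
Interest: CHF 2,910.00 × ((1 + 0.0125)^6 − 1) = CHF 2,910.00 × 0.0773832… = CHF 225.1851…
Penalties + interest = CHF 523.8000 + CHF 225.1851… = CHF 748.99

CHF 748.99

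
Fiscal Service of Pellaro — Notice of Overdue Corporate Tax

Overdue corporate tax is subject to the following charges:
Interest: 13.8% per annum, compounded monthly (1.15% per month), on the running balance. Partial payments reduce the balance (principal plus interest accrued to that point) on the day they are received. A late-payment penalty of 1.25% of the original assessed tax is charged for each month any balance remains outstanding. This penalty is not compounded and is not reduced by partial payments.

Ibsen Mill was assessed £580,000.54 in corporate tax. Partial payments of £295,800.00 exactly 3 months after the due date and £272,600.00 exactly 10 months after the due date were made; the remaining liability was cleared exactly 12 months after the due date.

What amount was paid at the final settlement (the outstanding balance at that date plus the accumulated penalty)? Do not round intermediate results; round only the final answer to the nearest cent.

£145,534.51

Balance at month 3: £580,000.5400 × (1 + 0.0115)^3 = £600,241.5560…
After £295,800.00 payment: £600,241.5560… − £295,800.00 = £304,441.5560…
Balance at month 10: £304,441.5560… × (1 + 0.0115)^7 = £329,811.0048…
After £272,600.00 payment: £329,811.0048… − £272,600.00 = £57,211.0048…
Balance at month 12: £57,211.0048… × (1 + 0.0115)^2 = £58,534.4241…
Penalty: 12 × 1.25% × £580,000.54 = £87,000.08…
Final settlement = outstanding balance + penalty = £58,534.4241… + £87,000.08… = £145,534.51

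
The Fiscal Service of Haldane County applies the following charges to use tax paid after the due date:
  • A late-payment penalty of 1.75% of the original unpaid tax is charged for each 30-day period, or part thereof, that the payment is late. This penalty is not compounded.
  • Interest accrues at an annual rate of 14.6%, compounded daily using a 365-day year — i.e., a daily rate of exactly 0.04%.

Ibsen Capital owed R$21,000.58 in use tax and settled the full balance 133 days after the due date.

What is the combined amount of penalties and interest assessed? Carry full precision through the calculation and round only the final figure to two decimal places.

R$2,984.80

Penalty periods: ⌈133/30⌉ = 5; penalty = 5 × 1.75% × R$21,000.58 = R$1,837.55…
Interest: R$21,000.58 × ((1 + 0.0004)^133 − 1) = R$21,000.58 × 0.05462933… = R$1,147.2477…
Penalties + interest = R$1,837.5508… + R$1,147.2477… = R$2,984.80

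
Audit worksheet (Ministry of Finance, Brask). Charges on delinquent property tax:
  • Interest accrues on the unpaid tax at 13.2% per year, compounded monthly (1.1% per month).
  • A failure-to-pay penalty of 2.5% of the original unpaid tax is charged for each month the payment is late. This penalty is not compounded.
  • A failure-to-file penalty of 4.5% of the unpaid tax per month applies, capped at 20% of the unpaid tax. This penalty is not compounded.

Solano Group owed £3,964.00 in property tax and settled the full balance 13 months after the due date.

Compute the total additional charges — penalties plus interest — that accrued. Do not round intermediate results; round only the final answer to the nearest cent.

£2,686.92

Failure-to-file: 13 × 4.5% × £3,964.00 = £2,318.94, capped at 20% × £3,964.00 = £792.80
Failure-to-pay penalty = 2.5% × £3,964.00 × 13 mo = £1,288.30
Interest: £3,964.00 × ((1 + 0.011)^13 − 1) = £3,964.00 × 0.1528293… = £605.8155…
Penalties + interest = £2,081.1000 + £605.8155… = £2,686.92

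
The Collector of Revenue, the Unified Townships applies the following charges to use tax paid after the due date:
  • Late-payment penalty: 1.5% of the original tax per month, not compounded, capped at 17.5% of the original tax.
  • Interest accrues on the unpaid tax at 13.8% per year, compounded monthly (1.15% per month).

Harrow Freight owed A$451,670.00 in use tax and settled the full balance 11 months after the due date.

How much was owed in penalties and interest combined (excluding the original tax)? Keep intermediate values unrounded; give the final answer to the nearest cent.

A$135,063.13

Penalty: 11 × 1.5% × A$451,670.00 = A$74,525.55 (below the 17.5% cap of A$79,042.25)
Interest: A$451,670.00 × ((1 + 0.0115)^11 − 1) = A$451,670.00 × 0.1340306… = A$60,537.5831…
Penalties + interest = A$74,525.5500 + A$60,537.5831… = A$135,063.13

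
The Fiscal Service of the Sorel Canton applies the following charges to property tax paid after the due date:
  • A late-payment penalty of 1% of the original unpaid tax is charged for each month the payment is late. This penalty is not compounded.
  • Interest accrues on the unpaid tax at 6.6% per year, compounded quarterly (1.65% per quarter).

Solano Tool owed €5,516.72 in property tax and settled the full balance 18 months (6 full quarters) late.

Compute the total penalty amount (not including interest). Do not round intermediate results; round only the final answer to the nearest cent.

Late-payment penalty = 1% × €5,516.72 × 18 mo = €993.01…

€993.01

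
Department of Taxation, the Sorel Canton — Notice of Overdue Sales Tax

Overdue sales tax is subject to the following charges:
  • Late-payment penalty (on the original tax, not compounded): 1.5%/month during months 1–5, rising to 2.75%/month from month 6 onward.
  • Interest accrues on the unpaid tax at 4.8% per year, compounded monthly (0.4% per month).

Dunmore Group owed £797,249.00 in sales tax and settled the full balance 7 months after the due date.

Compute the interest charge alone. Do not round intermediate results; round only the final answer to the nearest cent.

Interest: £797,249.00 × ((1 + 0.004)^7 − 1) = £797,249.00 × 0.0283382… = £22,592.6407…

£22,592.64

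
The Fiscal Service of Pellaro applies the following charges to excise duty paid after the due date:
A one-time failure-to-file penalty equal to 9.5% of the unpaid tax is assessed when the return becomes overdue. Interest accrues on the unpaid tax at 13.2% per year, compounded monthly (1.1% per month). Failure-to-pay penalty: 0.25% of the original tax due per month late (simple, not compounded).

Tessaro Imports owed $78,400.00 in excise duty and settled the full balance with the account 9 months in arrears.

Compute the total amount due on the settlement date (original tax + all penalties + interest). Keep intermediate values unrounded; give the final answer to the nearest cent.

$95,724.02

Failure-to-file penalty: 9.5% × $78,400.00 = $7,448.00
Failure-to-pay penalty: 9 × 0.25% × $78,400.00 = $1,764.00
Interest: $78,400.00 × ((1 + 0.011)^9 − 1) = $78,400.00 × 0.1034697… = $8,112.0221…
Total = $78,400.00 + $9,212.0000 + $8,112.0221… = $95,724.02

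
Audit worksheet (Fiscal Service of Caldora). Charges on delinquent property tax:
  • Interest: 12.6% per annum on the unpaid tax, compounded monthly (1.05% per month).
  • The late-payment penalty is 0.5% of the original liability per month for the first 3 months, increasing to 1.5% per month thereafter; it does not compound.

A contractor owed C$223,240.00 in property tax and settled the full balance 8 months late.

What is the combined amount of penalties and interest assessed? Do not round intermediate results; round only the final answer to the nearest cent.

C$39,547.57

Penalty, months 1–3: 3 × 0.5% × C$223,240.00 = C$3,348.60
Penalty, months 4–8: 5 × 1.5% × C$223,240.00 = C$16,743.00
Interest: C$223,240.00 × ((1 + 0.0105)^8 − 1) = C$223,240.00 × 0.0871527… = C$19,455.9654…
Penalties + interest = C$20,091.6000 + C$19,455.9654… = C$39,547.57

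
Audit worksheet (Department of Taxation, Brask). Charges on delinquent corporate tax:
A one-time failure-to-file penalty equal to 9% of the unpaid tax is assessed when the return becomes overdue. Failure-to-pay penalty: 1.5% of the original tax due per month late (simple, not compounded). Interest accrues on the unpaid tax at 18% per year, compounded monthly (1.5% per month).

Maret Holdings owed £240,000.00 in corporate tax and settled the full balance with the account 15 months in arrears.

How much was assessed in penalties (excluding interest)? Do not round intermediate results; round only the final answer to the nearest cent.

Failure-to-file penalty: 9% × £240,000.00 = £21,600.00
Failure-to-pay penalty = 1.5% × £240,000.00 × 15 mo = £54,000.00
Total penalty = £21,600.00 + £54,000.00 = £75,600.00

£75,600.00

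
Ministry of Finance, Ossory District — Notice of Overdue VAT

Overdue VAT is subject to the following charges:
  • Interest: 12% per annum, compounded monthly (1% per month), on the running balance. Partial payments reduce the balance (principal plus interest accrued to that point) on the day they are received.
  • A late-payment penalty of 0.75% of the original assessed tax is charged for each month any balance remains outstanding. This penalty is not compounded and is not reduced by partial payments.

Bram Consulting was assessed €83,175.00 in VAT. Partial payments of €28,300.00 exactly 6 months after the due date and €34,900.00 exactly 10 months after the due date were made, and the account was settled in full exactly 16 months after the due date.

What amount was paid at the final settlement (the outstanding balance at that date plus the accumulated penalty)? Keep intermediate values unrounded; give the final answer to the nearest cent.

Balance at month 6: €83,175.0000 × (1 + 0.01)^6 = €88,291.9385…
After €28,300.00 payment: €88,291.9385… − €28,300.00 = €59,991.9385…
Balance at month 10: €59,991.9385… × (1 + 0.01)^4 = €62,427.8518…
After €34,900.00 payment: €62,427.8518… − €34,900.00 = €27,527.8518…
Balance at month 16: €27,527.8518… × (1 + 0.01)^6 = €29,221.3694…
Penalty: 16 × 0.75% × €83,175.00 = €9,981.00
Final settlement = outstanding balance + penalty = €29,221.3694… + €9,981.00 = €39,202.37

€39,202.37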